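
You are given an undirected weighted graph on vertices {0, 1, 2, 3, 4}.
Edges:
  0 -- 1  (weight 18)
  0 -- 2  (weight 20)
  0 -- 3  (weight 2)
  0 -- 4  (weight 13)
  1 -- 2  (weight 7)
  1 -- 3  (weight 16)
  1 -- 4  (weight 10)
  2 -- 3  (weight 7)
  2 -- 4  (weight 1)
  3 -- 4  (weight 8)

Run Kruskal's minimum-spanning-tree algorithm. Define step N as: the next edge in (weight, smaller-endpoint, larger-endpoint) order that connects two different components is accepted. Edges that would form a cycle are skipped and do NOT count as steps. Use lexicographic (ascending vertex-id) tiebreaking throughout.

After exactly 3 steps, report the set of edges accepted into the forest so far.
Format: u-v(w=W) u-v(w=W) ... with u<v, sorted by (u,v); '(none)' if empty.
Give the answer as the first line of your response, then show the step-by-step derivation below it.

0-3(w=2) 1-2(w=7) 2-4(w=1)

step 1: add edge 2-4 (w=1); MST = {2-4(w=1)}
step 2: add edge 0-3 (w=2); MST = {0-3(w=2) 2-4(w=1)}
step 3: add edge 1-2 (w=7); MST = {0-3(w=2) 1-2(w=7) 2-4(w=1)}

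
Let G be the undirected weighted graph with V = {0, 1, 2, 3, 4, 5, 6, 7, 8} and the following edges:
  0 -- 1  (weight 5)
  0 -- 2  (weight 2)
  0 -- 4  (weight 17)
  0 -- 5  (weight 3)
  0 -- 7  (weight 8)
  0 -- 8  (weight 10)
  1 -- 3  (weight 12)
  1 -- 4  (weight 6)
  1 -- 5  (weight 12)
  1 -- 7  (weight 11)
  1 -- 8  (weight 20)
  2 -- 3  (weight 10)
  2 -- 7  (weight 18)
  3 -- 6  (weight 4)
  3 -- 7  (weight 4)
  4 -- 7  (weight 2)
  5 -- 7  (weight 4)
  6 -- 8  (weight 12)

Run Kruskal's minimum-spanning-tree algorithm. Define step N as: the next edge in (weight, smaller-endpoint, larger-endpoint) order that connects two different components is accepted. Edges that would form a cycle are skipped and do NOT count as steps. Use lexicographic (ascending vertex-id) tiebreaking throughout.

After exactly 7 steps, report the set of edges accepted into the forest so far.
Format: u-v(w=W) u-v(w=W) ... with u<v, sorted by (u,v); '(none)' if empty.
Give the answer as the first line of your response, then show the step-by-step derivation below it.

0-1(w=5) 0-2(w=2) 0-5(w=3) 3-6(w=4) 3-7(w=4) 4-7(w=2) 5-7(w=4)

step 1: add edge 0-2 (w=2); MST = {0-2(w=2)}
step 2: add edge 4-7 (w=2); MST = {0-2(w=2) 4-7(w=2)}
step 3: add edge 0-5 (w=3); MST = {0-2(w=2) 0-5(w=3) 4-7(w=2)}
step 4: add edge 3-6 (w=4); MST = {0-2(w=2) 0-5(w=3) 3-6(w=4) 4-7(w=2)}
step 5: add edge 3-7 (w=4); MST = {0-2(w=2) 0-5(w=3) 3-6(w=4) 3-7(w=4) 4-7(w=2)}
step 6: add edge 5-7 (w=4); MST = {0-2(w=2) 0-5(w=3) 3-6(w=4) 3-7(w=4) 4-7(w=2) 5-7(w=4)}
step 7: add edge 0-1 (w=5); MST = {0-1(w=5) 0-2(w=2) 0-5(w=3) 3-6(w=4) 3-7(w=4) 4-7(w=2) 5-7(w=4)}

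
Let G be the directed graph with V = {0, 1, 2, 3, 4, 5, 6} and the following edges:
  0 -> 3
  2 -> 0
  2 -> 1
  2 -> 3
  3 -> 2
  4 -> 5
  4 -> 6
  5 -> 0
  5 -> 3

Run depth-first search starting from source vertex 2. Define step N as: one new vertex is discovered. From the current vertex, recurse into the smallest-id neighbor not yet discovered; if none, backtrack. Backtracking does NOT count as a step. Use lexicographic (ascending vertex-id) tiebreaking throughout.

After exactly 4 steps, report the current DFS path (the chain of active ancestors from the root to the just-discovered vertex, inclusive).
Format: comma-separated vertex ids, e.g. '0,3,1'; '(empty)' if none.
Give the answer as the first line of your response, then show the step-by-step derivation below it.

2,1

step 1: discover 2; path=2; order=2
step 2: discover 0; path=2>0; order=2,0
step 3: discover 3; path=2>0>3; order=2,0,3
step 4: discover 1; path=2>1; order=2,0,3,1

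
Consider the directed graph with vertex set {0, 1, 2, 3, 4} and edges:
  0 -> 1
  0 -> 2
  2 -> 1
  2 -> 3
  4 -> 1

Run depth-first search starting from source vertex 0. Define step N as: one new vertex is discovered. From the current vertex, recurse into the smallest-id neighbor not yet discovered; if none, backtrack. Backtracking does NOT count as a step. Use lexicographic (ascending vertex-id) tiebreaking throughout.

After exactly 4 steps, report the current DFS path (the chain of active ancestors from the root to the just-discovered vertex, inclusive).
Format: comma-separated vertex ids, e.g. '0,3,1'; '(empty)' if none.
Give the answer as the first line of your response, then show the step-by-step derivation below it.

0,2,3

step 1: discover 0; path=0; order=0
step 2: discover 1; path=0>1; order=0,1
step 3: discover 2; path=0>2; order=0,1,2
step 4: discover 3; path=0>2>3; order=0,1,2,3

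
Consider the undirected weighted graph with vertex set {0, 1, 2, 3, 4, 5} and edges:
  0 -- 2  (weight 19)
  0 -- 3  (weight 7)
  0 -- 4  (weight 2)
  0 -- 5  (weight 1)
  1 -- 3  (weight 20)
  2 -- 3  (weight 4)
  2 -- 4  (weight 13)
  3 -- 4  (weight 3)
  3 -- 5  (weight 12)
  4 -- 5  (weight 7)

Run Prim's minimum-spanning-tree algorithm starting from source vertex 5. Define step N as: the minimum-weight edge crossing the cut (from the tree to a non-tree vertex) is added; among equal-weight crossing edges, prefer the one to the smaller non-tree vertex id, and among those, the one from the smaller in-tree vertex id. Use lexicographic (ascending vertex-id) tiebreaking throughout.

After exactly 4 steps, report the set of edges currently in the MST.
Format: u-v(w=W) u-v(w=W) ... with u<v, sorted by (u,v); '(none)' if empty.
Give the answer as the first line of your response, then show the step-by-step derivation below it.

0-4(w=2) 0-5(w=1) 2-3(w=4) 3-4(w=3)

step 1: add edge 0-5 (w=1); MST = {0-5(w=1)}
step 2: add edge 0-4 (w=2); MST = {0-4(w=2) 0-5(w=1)}
step 3: add edge 3-4 (w=3); MST = {0-4(w=2) 0-5(w=1) 3-4(w=3)}
step 4: add edge 2-3 (w=4); MST = {0-4(w=2) 0-5(w=1) 2-3(w=4) 3-4(w=3)}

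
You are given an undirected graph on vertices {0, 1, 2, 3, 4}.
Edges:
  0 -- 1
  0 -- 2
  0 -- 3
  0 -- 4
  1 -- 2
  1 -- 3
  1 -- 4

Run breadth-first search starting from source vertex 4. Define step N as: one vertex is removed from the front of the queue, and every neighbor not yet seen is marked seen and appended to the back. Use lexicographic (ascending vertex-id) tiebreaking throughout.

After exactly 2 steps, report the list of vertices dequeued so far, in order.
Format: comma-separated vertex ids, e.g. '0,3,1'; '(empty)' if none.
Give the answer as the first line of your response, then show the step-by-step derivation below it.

4,0

step 1: dequeue 4; queue=[0,1]; order=4
step 2: dequeue 0; queue=[1,2,3]; order=4,0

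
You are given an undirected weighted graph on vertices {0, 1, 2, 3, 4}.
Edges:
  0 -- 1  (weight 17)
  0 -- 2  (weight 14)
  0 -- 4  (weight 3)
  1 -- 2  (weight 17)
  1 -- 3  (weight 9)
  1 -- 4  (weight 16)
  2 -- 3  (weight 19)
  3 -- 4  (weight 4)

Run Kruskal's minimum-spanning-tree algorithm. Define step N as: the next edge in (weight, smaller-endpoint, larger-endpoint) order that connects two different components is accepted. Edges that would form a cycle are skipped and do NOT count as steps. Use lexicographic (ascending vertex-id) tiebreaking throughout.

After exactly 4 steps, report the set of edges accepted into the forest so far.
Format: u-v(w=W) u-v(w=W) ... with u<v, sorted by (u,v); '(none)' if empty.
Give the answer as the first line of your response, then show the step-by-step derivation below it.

0-2(w=14) 0-4(w=3) 1-3(w=9) 3-4(w=4)

step 1: add edge 0-4 (w=3); MST = {0-4(w=3)}
step 2: add edge 3-4 (w=4); MST = {0-4(w=3) 3-4(w=4)}
step 3: add edge 1-3 (w=9); MST = {0-4(w=3) 1-3(w=9) 3-4(w=4)}
step 4: add edge 0-2 (w=14); MST = {0-2(w=14) 0-4(w=3) 1-3(w=9) 3-4(w=4)}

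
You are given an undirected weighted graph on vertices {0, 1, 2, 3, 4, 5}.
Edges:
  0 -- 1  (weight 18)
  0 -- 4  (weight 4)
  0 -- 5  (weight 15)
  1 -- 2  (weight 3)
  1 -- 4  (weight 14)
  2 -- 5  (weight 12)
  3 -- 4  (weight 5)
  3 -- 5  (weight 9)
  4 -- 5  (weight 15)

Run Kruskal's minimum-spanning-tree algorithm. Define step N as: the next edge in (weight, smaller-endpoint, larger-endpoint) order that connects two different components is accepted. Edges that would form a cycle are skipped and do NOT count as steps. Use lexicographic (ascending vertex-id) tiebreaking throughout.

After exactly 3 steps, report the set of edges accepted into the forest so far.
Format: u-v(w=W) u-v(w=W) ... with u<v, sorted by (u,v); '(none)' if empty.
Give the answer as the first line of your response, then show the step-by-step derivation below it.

0-4(w=4) 1-2(w=3) 3-4(w=5)

step 1: add edge 1-2 (w=3); MST = {1-2(w=3)}
step 2: add edge 0-4 (w=4); MST = {0-4(w=4) 1-2(w=3)}
step 3: add edge 3-4 (w=5); MST = {0-4(w=4) 1-2(w=3) 3-4(w=5)}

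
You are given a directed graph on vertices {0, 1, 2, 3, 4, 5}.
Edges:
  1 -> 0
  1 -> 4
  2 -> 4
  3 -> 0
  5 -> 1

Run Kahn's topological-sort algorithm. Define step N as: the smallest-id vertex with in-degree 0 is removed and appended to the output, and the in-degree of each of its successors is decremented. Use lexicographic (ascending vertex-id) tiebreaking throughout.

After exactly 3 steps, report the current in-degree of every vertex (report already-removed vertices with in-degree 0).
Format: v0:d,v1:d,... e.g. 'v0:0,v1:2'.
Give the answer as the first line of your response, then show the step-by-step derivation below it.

v0:1,v1:0,v2:0,v3:0,v4:1,v5:0

step 1: output 2; order=[2]; indeg=(2,1,0,0,1,0)
step 2: output 3; order=[2,3]; indeg=(1,1,0,0,1,0)
step 3: output 5; order=[2,3,5]; indeg=(1,0,0,0,1,0)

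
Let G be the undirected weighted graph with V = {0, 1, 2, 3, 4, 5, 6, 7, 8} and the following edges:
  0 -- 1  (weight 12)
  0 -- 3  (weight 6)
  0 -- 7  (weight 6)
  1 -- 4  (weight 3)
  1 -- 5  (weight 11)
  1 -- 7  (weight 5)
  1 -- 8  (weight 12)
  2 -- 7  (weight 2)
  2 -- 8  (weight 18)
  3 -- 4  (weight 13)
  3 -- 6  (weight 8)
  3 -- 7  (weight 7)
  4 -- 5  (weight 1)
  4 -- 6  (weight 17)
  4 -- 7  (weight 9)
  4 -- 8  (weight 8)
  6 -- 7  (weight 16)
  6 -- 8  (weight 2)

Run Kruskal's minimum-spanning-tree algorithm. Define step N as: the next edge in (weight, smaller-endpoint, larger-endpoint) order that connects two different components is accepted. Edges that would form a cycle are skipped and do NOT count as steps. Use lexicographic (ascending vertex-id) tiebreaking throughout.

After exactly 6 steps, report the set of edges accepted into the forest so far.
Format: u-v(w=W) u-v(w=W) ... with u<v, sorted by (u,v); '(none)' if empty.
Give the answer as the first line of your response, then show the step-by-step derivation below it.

0-3(w=6) 1-4(w=3) 1-7(w=5) 2-7(w=2) 4-5(w=1) 6-8(w=2)

step 1: add edge 4-5 (w=1); MST = {4-5(w=1)}
step 2: add edge 2-7 (w=2); MST = {2-7(w=2) 4-5(w=1)}
step 3: add edge 6-8 (w=2); MST = {2-7(w=2) 4-5(w=1) 6-8(w=2)}
step 4: add edge 1-4 (w=3); MST = {1-4(w=3) 2-7(w=2) 4-5(w=1) 6-8(w=2)}
step 5: add edge 1-7 (w=5); MST = {1-4(w=3) 1-7(w=5) 2-7(w=2) 4-5(w=1) 6-8(w=2)}
step 6: add edge 0-3 (w=6); MST = {0-3(w=6) 1-4(w=3) 1-7(w=5) 2-7(w=2) 4-5(w=1) 6-8(w=2)}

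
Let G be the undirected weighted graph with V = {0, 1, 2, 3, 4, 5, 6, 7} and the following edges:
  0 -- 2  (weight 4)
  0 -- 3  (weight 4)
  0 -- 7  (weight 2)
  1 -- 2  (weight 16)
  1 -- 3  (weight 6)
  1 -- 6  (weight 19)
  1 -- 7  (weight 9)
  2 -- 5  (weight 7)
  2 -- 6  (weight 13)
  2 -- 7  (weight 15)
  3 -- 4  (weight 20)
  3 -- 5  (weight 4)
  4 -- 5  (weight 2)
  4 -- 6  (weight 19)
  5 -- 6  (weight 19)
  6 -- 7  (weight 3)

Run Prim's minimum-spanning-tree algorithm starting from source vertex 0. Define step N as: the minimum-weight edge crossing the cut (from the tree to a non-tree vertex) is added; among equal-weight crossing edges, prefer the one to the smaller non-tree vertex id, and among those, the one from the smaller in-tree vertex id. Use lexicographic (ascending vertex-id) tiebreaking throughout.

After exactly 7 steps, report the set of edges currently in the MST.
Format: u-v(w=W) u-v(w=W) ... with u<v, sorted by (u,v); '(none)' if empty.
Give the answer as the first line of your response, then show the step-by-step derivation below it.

0-2(w=4) 0-3(w=4) 0-7(w=2) 1-3(w=6) 3-5(w=4) 4-5(w=2) 6-7(w=3)

step 1: add edge 0-7 (w=2); MST = {0-7(w=2)}
step 2: add edge 6-7 (w=3); MST = {0-7(w=2) 6-7(w=3)}
step 3: add edge 0-2 (w=4); MST = {0-2(w=4) 0-7(w=2) 6-7(w=3)}
step 4: add edge 0-3 (w=4); MST = {0-2(w=4) 0-3(w=4) 0-7(w=2) 6-7(w=3)}
step 5: add edge 3-5 (w=4); MST = {0-2(w=4) 0-3(w=4) 0-7(w=2) 3-5(w=4) 6-7(w=3)}
step 6: add edge 4-5 (w=2); MST = {0-2(w=4) 0-3(w=4) 0-7(w=2) 3-5(w=4) 4-5(w=2) 6-7(w=3)}
step 7: add edge 1-3 (w=6); MST = {0-2(w=4) 0-3(w=4) 0-7(w=2) 1-3(w=6) 3-5(w=4) 4-5(w=2) 6-7(w=3)}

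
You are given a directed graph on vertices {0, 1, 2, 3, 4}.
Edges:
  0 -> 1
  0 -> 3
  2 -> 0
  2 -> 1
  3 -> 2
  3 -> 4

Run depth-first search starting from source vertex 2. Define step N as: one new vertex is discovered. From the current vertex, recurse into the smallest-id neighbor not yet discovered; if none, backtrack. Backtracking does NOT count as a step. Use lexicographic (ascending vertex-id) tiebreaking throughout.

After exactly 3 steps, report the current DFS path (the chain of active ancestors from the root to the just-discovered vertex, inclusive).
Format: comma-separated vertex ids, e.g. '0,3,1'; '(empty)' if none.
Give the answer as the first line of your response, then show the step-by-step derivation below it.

2,0,1

step 1: discover 2; path=2; order=2
step 2: discover 0; path=2>0; order=2,0
step 3: discover 1; path=2>0>1; order=2,0,1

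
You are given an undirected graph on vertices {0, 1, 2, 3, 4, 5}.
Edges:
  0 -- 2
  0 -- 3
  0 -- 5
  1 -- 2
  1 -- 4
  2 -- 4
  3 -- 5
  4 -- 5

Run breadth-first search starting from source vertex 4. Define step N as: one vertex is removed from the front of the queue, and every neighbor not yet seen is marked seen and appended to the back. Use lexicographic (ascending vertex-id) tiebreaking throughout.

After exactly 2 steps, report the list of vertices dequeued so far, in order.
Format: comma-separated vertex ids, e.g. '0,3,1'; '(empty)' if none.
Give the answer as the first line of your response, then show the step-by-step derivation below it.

4,1

step 1: dequeue 4; queue=[1,2,5]; order=4
step 2: dequeue 1; queue=[2,5]; order=4,1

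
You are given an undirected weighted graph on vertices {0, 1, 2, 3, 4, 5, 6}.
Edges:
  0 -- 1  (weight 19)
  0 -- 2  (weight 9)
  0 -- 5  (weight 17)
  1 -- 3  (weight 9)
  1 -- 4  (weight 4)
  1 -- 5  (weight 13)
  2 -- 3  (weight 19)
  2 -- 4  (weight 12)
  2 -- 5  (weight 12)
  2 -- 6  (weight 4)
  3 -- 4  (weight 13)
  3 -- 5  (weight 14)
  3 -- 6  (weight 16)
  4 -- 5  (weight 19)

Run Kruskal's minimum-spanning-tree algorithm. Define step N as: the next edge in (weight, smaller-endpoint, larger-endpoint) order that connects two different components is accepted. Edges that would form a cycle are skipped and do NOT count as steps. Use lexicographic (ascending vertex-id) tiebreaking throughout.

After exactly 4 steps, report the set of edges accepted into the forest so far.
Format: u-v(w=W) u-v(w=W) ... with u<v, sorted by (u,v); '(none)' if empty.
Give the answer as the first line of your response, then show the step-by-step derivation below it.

0-2(w=9) 1-3(w=9) 1-4(w=4) 2-6(w=4)

step 1: add edge 1-4 (w=4); MST = {1-4(w=4)}
step 2: add edge 2-6 (w=4); MST = {1-4(w=4) 2-6(w=4)}
step 3: add edge 0-2 (w=9); MST = {0-2(w=9) 1-4(w=4) 2-6(w=4)}
step 4: add edge 1-3 (w=9); MST = {0-2(w=9) 1-3(w=9) 1-4(w=4) 2-6(w=4)}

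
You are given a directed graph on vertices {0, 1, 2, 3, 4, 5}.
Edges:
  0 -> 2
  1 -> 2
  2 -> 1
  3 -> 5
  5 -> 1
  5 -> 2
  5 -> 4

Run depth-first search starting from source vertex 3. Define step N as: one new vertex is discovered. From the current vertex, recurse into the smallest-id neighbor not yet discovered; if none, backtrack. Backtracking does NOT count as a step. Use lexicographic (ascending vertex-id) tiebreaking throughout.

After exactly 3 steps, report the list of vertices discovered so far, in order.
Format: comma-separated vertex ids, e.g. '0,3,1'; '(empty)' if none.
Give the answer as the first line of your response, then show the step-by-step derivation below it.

3,5,1

step 1: discover 3; path=3; order=3
step 2: discover 5; path=3>5; order=3,5
step 3: discover 1; path=3>5>1; order=3,5,1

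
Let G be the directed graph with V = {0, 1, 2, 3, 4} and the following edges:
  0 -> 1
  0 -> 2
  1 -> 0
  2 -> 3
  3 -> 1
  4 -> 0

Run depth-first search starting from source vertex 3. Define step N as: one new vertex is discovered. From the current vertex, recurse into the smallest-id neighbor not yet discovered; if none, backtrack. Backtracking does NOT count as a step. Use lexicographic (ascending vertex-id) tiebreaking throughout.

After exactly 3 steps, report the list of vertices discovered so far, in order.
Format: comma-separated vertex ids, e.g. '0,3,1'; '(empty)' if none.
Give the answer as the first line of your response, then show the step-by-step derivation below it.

3,1,0

step 1: discover 3; path=3; order=3
step 2: discover 1; path=3>1; order=3,1
step 3: discover 0; path=3>1>0; order=3,1,0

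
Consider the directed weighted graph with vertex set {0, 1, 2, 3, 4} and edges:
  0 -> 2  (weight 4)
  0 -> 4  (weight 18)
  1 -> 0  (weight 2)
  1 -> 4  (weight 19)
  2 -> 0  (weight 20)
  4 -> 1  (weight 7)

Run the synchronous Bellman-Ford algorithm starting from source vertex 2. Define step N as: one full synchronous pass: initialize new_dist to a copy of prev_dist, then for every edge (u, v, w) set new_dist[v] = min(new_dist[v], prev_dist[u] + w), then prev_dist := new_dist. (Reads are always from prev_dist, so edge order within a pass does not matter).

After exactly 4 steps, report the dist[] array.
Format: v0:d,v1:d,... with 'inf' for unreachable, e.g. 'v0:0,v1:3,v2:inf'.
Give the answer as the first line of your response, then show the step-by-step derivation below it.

v0:20,v1:45,v2:0,v3:inf,v4:38

step 1: dist = v0:20,v1:inf,v2:0,v3:inf,v4:inf
step 2: dist = v0:20,v1:inf,v2:0,v3:inf,v4:38
step 3: dist = v0:20,v1:45,v2:0,v3:inf,v4:38
step 4: dist = v0:20,v1:45,v2:0,v3:inf,v4:38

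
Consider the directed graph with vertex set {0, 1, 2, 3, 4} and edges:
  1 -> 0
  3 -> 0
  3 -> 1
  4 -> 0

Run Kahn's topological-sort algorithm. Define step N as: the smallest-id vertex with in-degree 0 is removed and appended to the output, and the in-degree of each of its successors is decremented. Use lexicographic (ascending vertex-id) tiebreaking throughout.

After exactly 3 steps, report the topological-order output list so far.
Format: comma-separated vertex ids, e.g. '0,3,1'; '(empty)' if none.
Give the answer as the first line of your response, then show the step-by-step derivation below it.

2,3,1

step 1: output 2; order=[2]; indeg=(3,1,0,0,0)
step 2: output 3; order=[2,3]; indeg=(2,0,0,0,0)
step 3: output 1; order=[2,3,1]; indeg=(1,0,0,0,0)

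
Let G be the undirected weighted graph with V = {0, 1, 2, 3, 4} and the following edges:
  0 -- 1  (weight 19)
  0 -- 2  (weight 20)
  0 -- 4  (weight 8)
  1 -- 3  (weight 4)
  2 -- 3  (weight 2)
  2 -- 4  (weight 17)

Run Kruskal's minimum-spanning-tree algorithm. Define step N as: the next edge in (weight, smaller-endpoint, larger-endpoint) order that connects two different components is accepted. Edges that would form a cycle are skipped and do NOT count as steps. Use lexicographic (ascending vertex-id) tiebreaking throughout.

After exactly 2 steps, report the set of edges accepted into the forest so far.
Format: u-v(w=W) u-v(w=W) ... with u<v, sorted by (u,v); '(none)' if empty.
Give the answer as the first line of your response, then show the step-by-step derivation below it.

1-3(w=4) 2-3(w=2)

step 1: add edge 2-3 (w=2); MST = {2-3(w=2)}
step 2: add edge 1-3 (w=4); MST = {1-3(w=4) 2-3(w=2)}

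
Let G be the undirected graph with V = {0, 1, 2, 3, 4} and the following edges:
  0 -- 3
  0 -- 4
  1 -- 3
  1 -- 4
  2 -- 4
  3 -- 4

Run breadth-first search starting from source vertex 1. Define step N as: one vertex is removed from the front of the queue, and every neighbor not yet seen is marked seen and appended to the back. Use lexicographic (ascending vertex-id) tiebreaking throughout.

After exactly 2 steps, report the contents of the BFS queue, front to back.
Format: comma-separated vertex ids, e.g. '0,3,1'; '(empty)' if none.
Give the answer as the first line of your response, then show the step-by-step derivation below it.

4,0

step 1: dequeue 1; queue=[3,4]; order=1
step 2: dequeue 3; queue=[4,0]; order=1,3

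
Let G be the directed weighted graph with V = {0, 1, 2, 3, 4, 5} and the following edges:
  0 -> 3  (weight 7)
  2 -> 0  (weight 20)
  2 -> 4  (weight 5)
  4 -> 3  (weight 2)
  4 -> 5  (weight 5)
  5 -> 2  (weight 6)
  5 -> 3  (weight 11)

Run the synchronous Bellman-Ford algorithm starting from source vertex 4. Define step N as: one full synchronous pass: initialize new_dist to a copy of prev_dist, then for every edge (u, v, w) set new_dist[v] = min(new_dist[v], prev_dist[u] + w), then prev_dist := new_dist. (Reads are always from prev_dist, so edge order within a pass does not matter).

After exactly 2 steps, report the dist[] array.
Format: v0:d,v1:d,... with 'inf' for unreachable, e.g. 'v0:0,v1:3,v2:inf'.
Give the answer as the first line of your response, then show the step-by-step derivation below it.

v0:inf,v1:inf,v2:11,v3:2,v4:0,v5:5

step 1: dist = v0:inf,v1:inf,v2:inf,v3:2,v4:0,v5:5
step 2: dist = v0:inf,v1:inf,v2:11,v3:2,v4:0,v5:5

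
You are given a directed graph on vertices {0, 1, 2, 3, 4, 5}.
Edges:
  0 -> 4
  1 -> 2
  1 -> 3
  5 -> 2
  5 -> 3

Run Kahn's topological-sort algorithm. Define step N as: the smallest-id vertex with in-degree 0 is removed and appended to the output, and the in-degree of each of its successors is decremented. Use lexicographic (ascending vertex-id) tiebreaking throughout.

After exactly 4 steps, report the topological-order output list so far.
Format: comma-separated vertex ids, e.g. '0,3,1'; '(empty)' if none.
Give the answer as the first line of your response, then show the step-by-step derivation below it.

0,1,4,5

step 1: output 0; order=[0]; indeg=(0,0,2,2,0,0)
step 2: output 1; order=[0,1]; indeg=(0,0,1,1,0,0)
step 3: output 4; order=[0,1,4]; indeg=(0,0,1,1,0,0)
step 4: output 5; order=[0,1,4,5]; indeg=(0,0,0,0,0,0)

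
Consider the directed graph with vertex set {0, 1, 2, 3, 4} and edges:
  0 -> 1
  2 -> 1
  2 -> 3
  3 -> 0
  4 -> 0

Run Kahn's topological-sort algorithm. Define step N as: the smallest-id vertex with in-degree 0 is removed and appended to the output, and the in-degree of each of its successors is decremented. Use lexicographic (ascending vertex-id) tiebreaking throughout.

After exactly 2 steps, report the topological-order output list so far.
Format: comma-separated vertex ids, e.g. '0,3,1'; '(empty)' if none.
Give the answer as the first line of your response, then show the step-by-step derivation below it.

2,3

step 1: output 2; order=[2]; indeg=(2,1,0,0,0)
step 2: output 3; order=[2,3]; indeg=(1,1,0,0,0)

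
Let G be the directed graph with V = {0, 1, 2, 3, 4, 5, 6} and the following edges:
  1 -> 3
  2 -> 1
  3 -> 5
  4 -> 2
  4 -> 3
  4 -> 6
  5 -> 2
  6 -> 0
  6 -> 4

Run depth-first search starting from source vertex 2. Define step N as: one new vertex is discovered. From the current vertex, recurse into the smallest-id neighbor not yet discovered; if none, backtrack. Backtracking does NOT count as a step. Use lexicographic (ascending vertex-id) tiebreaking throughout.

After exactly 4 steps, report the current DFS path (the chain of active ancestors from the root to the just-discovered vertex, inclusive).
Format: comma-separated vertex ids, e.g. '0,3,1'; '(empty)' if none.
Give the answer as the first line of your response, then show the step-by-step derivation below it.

2,1,3,5

step 1: discover 2; path=2; order=2
step 2: discover 1; path=2>1; order=2,1
step 3: discover 3; path=2>1>3; order=2,1,3
step 4: discover 5; path=2>1>3>5; order=2,1,3,5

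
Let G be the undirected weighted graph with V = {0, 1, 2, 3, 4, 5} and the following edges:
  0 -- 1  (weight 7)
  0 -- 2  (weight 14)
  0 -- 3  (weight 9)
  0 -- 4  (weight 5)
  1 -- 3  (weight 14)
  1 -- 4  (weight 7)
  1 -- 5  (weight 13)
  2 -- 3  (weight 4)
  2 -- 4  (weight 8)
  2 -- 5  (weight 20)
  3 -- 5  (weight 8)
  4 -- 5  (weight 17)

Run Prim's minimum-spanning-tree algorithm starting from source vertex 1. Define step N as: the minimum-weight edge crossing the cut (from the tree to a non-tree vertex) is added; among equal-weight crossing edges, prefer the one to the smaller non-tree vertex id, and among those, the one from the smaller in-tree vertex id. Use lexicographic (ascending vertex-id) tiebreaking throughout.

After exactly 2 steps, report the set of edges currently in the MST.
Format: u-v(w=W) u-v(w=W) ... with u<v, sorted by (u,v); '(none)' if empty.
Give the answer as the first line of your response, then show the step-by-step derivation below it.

0-1(w=7) 0-4(w=5)

step 1: add edge 0-1 (w=7); MST = {0-1(w=7)}
step 2: add edge 0-4 (w=5); MST = {0-1(w=7) 0-4(w=5)}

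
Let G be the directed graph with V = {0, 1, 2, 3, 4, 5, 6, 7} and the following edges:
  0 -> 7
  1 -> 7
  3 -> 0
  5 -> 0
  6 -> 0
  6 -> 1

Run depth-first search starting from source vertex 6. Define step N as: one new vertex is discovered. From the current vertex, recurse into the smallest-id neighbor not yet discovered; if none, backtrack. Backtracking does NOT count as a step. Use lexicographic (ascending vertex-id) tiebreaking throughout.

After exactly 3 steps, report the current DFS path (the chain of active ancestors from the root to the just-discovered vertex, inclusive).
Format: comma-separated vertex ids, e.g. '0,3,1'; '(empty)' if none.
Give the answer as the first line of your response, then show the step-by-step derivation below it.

6,0,7

step 1: discover 6; path=6; order=6
step 2: discover 0; path=6>0; order=6,0
step 3: discover 7; path=6>0>7; order=6,0,7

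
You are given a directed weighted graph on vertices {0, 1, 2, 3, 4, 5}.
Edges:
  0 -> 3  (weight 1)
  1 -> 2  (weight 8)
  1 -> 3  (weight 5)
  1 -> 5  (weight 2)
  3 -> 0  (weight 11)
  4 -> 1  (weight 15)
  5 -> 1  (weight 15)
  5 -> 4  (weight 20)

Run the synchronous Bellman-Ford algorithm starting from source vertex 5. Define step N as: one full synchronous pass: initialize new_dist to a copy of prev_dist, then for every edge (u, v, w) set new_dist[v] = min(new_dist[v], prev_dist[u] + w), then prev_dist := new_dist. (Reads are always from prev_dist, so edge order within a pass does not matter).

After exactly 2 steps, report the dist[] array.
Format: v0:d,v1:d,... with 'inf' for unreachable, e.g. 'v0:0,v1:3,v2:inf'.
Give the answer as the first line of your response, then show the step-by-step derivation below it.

v0:inf,v1:15,v2:23,v3:20,v4:20,v5:0

step 1: dist = v0:inf,v1:15,v2:inf,v3:inf,v4:20,v5:0
step 2: dist = v0:inf,v1:15,v2:23,v3:20,v4:20,v5:0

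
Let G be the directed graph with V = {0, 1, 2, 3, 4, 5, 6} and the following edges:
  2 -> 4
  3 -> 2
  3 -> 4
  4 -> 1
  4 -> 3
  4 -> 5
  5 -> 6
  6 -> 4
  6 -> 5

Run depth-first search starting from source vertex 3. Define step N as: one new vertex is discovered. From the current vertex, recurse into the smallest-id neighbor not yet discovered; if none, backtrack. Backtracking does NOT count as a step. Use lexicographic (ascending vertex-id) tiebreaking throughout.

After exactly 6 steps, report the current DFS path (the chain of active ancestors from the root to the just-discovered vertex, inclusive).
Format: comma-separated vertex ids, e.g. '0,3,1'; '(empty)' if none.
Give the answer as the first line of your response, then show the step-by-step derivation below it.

3,2,4,5,6

step 1: discover 3; path=3; order=3
step 2: discover 2; path=3>2; order=3,2
step 3: discover 4; path=3>2>4; order=3,2,4
step 4: discover 1; path=3>2>4>1; order=3,2,4,1
step 5: discover 5; path=3>2>4>5; order=3,2,4,1,5
step 6: discover 6; path=3>2>4>5>6; order=3,2,4,1,5,6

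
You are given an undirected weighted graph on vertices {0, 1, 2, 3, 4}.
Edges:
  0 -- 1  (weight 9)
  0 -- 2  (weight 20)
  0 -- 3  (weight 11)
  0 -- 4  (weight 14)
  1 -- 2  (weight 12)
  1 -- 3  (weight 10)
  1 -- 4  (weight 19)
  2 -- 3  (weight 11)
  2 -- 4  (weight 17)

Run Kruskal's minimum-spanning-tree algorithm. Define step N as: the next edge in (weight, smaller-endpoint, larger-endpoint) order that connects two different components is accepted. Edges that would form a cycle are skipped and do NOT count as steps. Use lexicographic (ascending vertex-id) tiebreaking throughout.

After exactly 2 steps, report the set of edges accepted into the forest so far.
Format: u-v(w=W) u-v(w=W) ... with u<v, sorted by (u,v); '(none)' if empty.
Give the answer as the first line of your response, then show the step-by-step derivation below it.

0-1(w=9) 1-3(w=10)

step 1: add edge 0-1 (w=9); MST = {0-1(w=9)}
step 2: add edge 1-3 (w=10); MST = {0-1(w=9) 1-3(w=10)}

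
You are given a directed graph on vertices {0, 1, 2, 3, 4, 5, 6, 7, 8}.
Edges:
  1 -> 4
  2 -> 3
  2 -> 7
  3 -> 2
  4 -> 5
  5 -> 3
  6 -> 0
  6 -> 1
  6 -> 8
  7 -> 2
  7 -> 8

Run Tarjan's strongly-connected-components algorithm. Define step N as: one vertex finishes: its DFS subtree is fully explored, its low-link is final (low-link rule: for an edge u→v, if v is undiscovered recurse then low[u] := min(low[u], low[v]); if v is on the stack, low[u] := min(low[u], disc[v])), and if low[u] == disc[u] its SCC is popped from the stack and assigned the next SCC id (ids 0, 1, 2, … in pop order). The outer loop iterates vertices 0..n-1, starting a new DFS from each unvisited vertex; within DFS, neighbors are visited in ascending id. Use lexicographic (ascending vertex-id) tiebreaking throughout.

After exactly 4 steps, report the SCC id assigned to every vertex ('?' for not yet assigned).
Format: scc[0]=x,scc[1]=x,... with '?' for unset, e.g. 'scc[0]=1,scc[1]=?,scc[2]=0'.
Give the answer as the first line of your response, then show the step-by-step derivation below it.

scc[0]=0,scc[1]=?,scc[2]=?,scc[3]=?,scc[4]=?,scc[5]=?,scc[6]=?,scc[7]=?,scc[8]=1

step 1: low=(low[0]=0,low[1]=?,low[2]=?,low[3]=?,low[4]=?,low[5]=?,low[6]=?,low[7]=?,low[8]=?); scc=(scc[0]=0,scc[1]=?,scc[2]=?,scc[3]=?,scc[4]=?,scc[5]=?,scc[6]=?,scc[7]=?,scc[8]=?)
step 2: low=(low[0]=0,low[1]=1,low[2]=4,low[3]=4,low[4]=2,low[5]=3,low[6]=?,low[7]=5,low[8]=7); scc=(scc[0]=0,scc[1]=?,scc[2]=?,scc[3]=?,scc[4]=?,scc[5]=?,scc[6]=?,scc[7]=?,scc[8]=1)
step 3: low=(low[0]=0,low[1]=1,low[2]=4,low[3]=4,low[4]=2,low[5]=3,low[6]=?,low[7]=5,low[8]=7); scc=(scc[0]=0,scc[1]=?,scc[2]=?,scc[3]=?,scc[4]=?,scc[5]=?,scc[6]=?,scc[7]=?,scc[8]=1)
step 4: low=(low[0]=0,low[1]=1,low[2]=4,low[3]=4,low[4]=2,low[5]=3,low[6]=?,low[7]=5,low[8]=7); scc=(scc[0]=0,scc[1]=?,scc[2]=?,scc[3]=?,scc[4]=?,scc[5]=?,scc[6]=?,scc[7]=?,scc[8]=1)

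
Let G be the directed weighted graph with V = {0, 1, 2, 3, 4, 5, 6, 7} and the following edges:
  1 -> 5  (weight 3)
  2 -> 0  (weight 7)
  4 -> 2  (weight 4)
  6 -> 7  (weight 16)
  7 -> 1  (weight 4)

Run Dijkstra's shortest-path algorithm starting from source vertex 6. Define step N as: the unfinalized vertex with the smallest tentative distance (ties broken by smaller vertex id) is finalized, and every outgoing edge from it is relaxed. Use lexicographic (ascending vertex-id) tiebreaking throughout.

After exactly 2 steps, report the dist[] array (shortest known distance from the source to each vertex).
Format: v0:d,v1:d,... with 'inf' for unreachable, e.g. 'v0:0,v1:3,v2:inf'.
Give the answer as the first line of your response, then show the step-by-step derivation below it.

v0:inf,v1:20,v2:inf,v3:inf,v4:inf,v5:inf,v6:0,v7:16

step 1: dist = v0:inf,v1:inf,v2:inf,v3:inf,v4:inf,v5:inf,v6:0,v7:16
step 2: dist = v0:inf,v1:20,v2:inf,v3:inf,v4:inf,v5:inf,v6:0,v7:16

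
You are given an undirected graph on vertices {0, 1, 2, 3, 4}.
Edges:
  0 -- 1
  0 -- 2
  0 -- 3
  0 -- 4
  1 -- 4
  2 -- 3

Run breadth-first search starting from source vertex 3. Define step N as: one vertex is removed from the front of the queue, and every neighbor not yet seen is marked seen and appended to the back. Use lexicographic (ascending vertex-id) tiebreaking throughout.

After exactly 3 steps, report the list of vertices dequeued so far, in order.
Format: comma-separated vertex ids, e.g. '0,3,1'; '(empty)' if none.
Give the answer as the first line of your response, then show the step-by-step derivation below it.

3,0,2

step 1: dequeue 3; queue=[0,2]; order=3
step 2: dequeue 0; queue=[2,1,4]; order=3,0
step 3: dequeue 2; queue=[1,4]; order=3,0,2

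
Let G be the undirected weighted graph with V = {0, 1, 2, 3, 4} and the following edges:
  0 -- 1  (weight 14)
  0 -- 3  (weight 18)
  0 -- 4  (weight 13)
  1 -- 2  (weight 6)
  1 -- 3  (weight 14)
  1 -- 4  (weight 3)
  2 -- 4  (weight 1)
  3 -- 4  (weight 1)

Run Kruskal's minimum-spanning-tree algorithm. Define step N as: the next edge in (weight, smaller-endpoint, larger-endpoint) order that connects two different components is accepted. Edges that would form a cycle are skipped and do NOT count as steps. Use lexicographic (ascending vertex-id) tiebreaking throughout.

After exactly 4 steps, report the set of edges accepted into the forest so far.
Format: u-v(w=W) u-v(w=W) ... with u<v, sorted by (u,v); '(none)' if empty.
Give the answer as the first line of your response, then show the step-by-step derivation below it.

0-4(w=13) 1-4(w=3) 2-4(w=1) 3-4(w=1)

step 1: add edge 2-4 (w=1); MST = {2-4(w=1)}
step 2: add edge 3-4 (w=1); MST = {2-4(w=1) 3-4(w=1)}
step 3: add edge 1-4 (w=3); MST = {1-4(w=3) 2-4(w=1) 3-4(w=1)}
step 4: add edge 0-4 (w=13); MST = {0-4(w=13) 1-4(w=3) 2-4(w=1) 3-4(w=1)}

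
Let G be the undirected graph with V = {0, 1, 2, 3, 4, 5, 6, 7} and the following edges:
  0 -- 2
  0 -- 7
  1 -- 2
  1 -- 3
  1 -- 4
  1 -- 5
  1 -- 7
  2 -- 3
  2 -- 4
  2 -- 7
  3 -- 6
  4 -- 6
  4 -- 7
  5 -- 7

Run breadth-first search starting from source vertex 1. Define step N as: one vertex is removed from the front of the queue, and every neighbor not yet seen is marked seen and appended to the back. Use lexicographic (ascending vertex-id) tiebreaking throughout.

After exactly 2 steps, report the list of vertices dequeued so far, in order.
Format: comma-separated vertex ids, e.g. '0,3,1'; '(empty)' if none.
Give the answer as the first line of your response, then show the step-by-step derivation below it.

1,2

step 1: dequeue 1; queue=[2,3,4,5,7]; order=1
step 2: dequeue 2; queue=[3,4,5,7,0]; order=1,2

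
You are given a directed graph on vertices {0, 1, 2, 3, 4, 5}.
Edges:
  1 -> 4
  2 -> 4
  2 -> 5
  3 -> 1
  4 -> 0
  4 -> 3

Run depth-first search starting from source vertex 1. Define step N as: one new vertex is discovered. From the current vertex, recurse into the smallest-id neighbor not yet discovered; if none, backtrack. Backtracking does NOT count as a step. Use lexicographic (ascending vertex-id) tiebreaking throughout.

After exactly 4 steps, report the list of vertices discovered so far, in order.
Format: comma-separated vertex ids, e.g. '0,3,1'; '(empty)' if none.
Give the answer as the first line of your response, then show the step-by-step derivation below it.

1,4,0,3

step 1: discover 1; path=1; order=1
step 2: discover 4; path=1>4; order=1,4
step 3: discover 0; path=1>4>0; order=1,4,0
step 4: discover 3; path=1>4>3; order=1,4,0,3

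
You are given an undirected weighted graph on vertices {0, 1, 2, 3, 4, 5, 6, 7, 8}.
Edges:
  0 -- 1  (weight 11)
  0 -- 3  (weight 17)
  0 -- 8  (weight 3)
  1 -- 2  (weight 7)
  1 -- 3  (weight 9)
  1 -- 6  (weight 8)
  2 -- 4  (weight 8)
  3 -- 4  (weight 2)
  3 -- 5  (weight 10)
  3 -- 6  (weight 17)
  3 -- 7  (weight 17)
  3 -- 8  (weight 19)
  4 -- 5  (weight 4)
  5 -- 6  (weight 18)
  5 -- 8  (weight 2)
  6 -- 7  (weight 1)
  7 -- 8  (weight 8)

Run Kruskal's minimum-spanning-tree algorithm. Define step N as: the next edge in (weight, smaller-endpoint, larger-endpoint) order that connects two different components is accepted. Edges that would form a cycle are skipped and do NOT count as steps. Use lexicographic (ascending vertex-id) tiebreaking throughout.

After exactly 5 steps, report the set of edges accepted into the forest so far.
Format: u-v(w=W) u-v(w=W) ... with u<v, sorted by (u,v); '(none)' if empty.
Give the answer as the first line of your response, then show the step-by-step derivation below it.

0-8(w=3) 3-4(w=2) 4-5(w=4) 5-8(w=2) 6-7(w=1)

step 1: add edge 6-7 (w=1); MST = {6-7(w=1)}
step 2: add edge 3-4 (w=2); MST = {3-4(w=2) 6-7(w=1)}
step 3: add edge 5-8 (w=2); MST = {3-4(w=2) 5-8(w=2) 6-7(w=1)}
step 4: add edge 0-8 (w=3); MST = {0-8(w=3) 3-4(w=2) 5-8(w=2) 6-7(w=1)}
step 5: add edge 4-5 (w=4); MST = {0-8(w=3) 3-4(w=2) 4-5(w=4) 5-8(w=2) 6-7(w=1)}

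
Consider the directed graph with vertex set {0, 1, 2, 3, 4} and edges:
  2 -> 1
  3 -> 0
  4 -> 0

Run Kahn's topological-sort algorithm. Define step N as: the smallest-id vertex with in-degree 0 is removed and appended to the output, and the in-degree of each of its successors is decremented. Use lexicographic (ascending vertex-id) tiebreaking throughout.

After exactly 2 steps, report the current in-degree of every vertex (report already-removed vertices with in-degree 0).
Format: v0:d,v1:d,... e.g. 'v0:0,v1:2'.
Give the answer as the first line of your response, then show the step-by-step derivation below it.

v0:2,v1:0,v2:0,v3:0,v4:0

step 1: output 2; order=[2]; indeg=(2,0,0,0,0)
step 2: output 1; order=[2,1]; indeg=(2,0,0,0,0)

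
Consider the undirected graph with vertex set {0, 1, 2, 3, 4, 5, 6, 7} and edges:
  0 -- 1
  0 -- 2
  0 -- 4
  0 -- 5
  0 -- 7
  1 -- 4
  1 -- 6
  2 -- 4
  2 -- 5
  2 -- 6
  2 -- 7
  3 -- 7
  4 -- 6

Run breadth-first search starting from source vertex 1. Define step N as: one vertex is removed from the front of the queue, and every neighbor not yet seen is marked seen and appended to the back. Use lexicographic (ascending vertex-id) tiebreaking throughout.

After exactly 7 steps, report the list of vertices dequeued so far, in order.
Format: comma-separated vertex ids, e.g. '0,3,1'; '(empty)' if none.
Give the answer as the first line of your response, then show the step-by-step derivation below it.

1,0,4,6,2,5,7

step 1: dequeue 1; queue=[0,4,6]; order=1
step 2: dequeue 0; queue=[4,6,2,5,7]; order=1,0
step 3: dequeue 4; queue=[6,2,5,7]; order=1,0,4
step 4: dequeue 6; queue=[2,5,7]; order=1,0,4,6
step 5: dequeue 2; queue=[5,7]; order=1,0,4,6,2
step 6: dequeue 5; queue=[7]; order=1,0,4,6,2,5
step 7: dequeue 7; queue=[3]; order=1,0,4,6,2,5,7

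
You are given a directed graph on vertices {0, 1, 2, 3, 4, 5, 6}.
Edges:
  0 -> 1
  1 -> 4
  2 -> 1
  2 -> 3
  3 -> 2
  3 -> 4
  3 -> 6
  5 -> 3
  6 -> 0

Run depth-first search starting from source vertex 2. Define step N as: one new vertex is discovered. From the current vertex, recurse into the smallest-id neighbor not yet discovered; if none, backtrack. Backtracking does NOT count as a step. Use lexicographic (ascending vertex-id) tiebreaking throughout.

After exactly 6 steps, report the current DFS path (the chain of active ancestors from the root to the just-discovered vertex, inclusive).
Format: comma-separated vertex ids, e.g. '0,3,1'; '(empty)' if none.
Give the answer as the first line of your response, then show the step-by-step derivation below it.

2,3,6,0

step 1: discover 2; path=2; order=2
step 2: discover 1; path=2>1; order=2,1
step 3: discover 4; path=2>1>4; order=2,1,4
step 4: discover 3; path=2>3; order=2,1,4,3
step 5: discover 6; path=2>3>6; order=2,1,4,3,6
step 6: discover 0; path=2>3>6>0; order=2,1,4,3,6,0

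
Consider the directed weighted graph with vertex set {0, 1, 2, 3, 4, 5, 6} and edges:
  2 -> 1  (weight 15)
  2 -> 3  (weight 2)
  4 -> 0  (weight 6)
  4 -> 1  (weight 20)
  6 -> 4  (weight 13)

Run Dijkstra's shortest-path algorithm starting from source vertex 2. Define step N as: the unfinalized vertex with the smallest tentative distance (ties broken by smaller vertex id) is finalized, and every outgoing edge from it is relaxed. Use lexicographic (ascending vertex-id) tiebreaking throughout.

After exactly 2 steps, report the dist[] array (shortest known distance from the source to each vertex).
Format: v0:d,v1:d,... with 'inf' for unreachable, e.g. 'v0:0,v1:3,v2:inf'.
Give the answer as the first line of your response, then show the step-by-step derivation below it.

v0:inf,v1:15,v2:0,v3:2,v4:inf,v5:inf,v6:inf

step 1: dist = v0:inf,v1:15,v2:0,v3:2,v4:inf,v5:inf,v6:inf
step 2: dist = v0:inf,v1:15,v2:0,v3:2,v4:inf,v5:inf,v6:inf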